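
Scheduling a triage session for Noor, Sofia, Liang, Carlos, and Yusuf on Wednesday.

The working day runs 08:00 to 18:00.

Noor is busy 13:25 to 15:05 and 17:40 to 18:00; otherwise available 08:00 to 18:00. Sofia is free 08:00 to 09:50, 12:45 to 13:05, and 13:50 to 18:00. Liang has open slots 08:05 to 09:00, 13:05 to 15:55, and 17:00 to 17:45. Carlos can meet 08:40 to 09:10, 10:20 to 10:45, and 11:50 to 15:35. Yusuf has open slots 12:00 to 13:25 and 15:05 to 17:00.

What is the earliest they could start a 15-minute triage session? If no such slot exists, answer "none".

Noor free within 08:00–18:00: 08:00–13:25, 15:05–17:40.
Noor ∩ Sofia: 08:00–09:50, 12:45–13:05, 15:05–17:40.
Noor ∩ Sofia ∩ Liang: 08:05–09:00, 15:05–15:55, 17:00–17:40.
Noor ∩ Sofia ∩ Liang ∩ Carlos: 08:40–09:00, 15:05–15:35.
Noor ∩ Sofia ∩ Liang ∩ Carlos ∩ Yusuf: 15:05–15:35.
Windows ≥ 15 min: 15:05–15:35.
Earliest such window starts at 15:05.

15:05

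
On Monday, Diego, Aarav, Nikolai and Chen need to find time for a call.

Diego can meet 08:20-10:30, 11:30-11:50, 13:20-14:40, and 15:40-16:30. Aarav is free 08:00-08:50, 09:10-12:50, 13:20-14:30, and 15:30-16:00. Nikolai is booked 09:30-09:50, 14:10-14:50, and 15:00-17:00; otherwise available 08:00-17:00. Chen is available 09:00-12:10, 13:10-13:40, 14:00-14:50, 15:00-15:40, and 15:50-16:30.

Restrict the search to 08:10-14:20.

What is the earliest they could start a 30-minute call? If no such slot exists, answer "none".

Nikolai free within 08:00–17:00: 08:00–09:30, 09:50–14:10, 14:50–15:00.
Diego ∩ Aarav: 08:20–08:50, 09:10–10:30, 11:30–11:50, 13:20–14:30, 15:40–16:00.
Diego ∩ Aarav ∩ Nikolai: 08:20–08:50, 09:10–09:30, 09:50–10:30, 11:30–11:50, 13:20–14:10.
Diego ∩ Aarav ∩ Nikolai ∩ Chen: 09:10–09:30, 09:50–10:30, 11:30–11:50, 13:20–13:40, 14:00–14:10.
Restricted to 08:10–14:20: 09:10–09:30, 09:50–10:30, 11:30–11:50, 13:20–13:40, 14:00–14:10.
Windows ≥ 30 min: 09:50–10:30.
Earliest such window starts at 09:50.

09:50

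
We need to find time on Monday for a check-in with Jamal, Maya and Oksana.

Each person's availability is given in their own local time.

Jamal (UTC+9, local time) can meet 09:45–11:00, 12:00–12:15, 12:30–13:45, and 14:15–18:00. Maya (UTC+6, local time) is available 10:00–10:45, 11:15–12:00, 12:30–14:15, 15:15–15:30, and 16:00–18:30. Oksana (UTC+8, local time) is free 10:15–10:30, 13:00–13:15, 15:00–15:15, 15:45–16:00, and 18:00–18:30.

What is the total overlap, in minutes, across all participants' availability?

30 minutes

Jamal → UTC: 00:45–02:00, 03:00–03:15, 03:30–04:45, 05:15–09:00.
Maya → UTC: 04:00–04:45, 05:15–06:00, 06:30–08:15, 09:15–09:30, 10:00–12:30.
Oksana → UTC: 02:15–02:30, 05:00–05:15, 07:00–07:15, 07:45–08:00, 10:00–10:30.
Jamal ∩ Maya: 04:00–04:45, 05:15–06:00, 06:30–08:15.
Jamal ∩ Maya ∩ Oksana: 07:00–07:15, 07:45–08:00.
Total common minutes: 15 + 15 = 30.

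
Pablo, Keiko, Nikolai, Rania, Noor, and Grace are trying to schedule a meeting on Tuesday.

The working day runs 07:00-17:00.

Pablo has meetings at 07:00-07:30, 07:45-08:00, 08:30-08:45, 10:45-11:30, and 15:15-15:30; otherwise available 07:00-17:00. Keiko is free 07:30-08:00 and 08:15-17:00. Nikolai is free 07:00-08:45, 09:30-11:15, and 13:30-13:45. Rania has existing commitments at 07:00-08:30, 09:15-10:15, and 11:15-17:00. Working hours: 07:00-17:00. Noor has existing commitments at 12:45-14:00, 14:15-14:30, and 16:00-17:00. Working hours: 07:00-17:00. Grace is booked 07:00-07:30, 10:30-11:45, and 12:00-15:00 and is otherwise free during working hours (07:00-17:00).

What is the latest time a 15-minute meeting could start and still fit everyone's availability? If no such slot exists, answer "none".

Pablo free within 07:00–17:00: 07:30–07:45, 08:00–08:30, 08:45–10:45, 11:30–15:15, 15:30–17:00.
Rania free within 07:00–17:00: 08:30–09:15, 10:15–11:15.
Noor free within 07:00–17:00: 07:00–12:45, 14:00–14:15, 14:30–16:00.
Grace free within 07:00–17:00: 07:30–10:30, 11:45–12:00, 15:00–17:00.
Pablo ∩ Keiko: 07:30–07:45, 08:15–08:30, 08:45–10:45, 11:30–15:15, 15:30–17:00.
Pablo ∩ Keiko ∩ Nikolai: 07:30–07:45, 08:15–08:30, 09:30–10:45, 13:30–13:45.
Pablo ∩ Keiko ∩ Nikolai ∩ Rania: 10:15–10:45.
Pablo ∩ Keiko ∩ Nikolai ∩ Rania ∩ Noor: 10:15–10:45.
Pablo ∩ Keiko ∩ Nikolai ∩ Rania ∩ Noor ∩ Grace: 10:15–10:30.
Windows ≥ 15 min: 10:15–10:30.
Latest start in the last window 10:15–10:30 is 10:30 − 15 min = 10:15.

10:15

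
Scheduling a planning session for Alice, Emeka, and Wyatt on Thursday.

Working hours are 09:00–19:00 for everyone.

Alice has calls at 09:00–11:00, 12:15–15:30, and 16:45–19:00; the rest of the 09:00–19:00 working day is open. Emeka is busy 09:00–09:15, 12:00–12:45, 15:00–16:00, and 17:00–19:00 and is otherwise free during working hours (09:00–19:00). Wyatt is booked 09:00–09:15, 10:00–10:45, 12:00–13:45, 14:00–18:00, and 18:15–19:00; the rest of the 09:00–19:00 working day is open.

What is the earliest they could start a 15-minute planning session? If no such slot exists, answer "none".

11:00

Alice free within 09:00–19:00: 11:00–12:15, 15:30–16:45.
Emeka free within 09:00–19:00: 09:15–12:00, 12:45–15:00, 16:00–17:00.
Wyatt free within 09:00–19:00: 09:15–10:00, 10:45–12:00, 13:45–14:00, 18:00–18:15.
Alice ∩ Emeka: 11:00–12:00, 16:00–16:45.
Alice ∩ Emeka ∩ Wyatt: 11:00–12:00.
Windows ≥ 15 min: 11:00–12:00.
Earliest such window starts at 11:00.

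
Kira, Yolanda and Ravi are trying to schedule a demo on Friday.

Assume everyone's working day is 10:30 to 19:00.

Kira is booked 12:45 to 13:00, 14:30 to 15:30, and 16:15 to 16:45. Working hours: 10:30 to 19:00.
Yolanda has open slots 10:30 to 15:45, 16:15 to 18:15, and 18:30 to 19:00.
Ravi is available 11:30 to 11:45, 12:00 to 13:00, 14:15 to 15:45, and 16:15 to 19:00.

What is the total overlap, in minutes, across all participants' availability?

210 minutes

Kira free within 10:30–19:00: 10:30–12:45, 13:00–14:30, 15:30–16:15, 16:45–19:00.
Kira ∩ Yolanda: 10:30–12:45, 13:00–14:30, 15:30–15:45, 16:45–18:15, 18:30–19:00.
Kira ∩ Yolanda ∩ Ravi: 11:30–11:45, 12:00–12:45, 14:15–14:30, 15:30–15:45, 16:45–18:15, 18:30–19:00.
Total common minutes: 15 + 45 + 15 + 15 + 90 + 30 = 210.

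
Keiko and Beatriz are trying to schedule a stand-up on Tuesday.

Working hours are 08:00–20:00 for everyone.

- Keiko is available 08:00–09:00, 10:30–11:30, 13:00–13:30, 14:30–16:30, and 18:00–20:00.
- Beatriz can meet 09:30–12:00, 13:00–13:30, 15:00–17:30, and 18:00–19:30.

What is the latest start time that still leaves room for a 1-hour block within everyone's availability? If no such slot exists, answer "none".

18:30

Keiko ∩ Beatriz: 10:30–11:30, 13:00–13:30, 15:00–16:30, 18:00–19:30.
Windows ≥ 60 min: 10:30–11:30, 15:00–16:30, 18:00–19:30.
Latest start in the last window 18:00–19:30 is 19:30 − 60 min = 18:30.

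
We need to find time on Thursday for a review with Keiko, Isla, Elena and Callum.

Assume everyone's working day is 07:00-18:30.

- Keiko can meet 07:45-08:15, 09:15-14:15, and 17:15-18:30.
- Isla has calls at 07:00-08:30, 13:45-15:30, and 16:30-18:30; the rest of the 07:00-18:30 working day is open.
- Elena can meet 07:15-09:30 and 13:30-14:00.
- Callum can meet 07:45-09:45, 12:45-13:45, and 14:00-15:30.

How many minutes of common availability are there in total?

Isla free within 07:00–18:30: 08:30–13:45, 15:30–16:30.
Keiko ∩ Isla: 09:15–13:45.
Keiko ∩ Isla ∩ Elena: 09:15–09:30, 13:30–13:45.
Keiko ∩ Isla ∩ Elena ∩ Callum: 09:15–09:30, 13:30–13:45.
Total common minutes: 15 + 15 = 30.

30 minutes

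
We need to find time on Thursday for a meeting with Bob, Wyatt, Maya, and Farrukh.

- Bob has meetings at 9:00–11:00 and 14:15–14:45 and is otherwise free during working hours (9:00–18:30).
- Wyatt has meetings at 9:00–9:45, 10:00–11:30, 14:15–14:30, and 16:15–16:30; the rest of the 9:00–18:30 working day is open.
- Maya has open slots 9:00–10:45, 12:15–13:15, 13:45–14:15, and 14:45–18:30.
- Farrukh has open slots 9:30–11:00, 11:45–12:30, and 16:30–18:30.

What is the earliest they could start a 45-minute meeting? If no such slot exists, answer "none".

16:30

Bob free within 09:00–18:30: 11:00–14:15, 14:45–18:30.
Wyatt free within 09:00–18:30: 09:45–10:00, 11:30–14:15, 14:30–16:15, 16:30–18:30.
Bob ∩ Wyatt: 11:30–14:15, 14:45–16:15, 16:30–18:30.
Bob ∩ Wyatt ∩ Maya: 12:15–13:15, 13:45–14:15, 14:45–16:15, 16:30–18:30.
Bob ∩ Wyatt ∩ Maya ∩ Farrukh: 12:15–12:30, 16:30–18:30.
Windows ≥ 45 min: 16:30–18:30.
Earliest such window starts at 16:30.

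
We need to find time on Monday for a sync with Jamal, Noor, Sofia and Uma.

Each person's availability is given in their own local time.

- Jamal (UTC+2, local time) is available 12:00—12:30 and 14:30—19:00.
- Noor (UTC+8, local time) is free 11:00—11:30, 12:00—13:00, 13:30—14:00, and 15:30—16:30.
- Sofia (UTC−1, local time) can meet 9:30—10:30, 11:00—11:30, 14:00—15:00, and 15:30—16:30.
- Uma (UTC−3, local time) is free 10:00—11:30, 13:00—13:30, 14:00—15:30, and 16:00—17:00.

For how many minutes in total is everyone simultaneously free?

Jamal → UTC: 10:00–10:30, 12:30–17:00.
Noor → UTC: 03:00–03:30, 04:00–05:00, 05:30–06:00, 07:30–08:30.
Sofia → UTC: 10:30–11:30, 12:00–12:30, 15:00–16:00, 16:30–17:30.
Uma → UTC: 13:00–14:30, 16:00–16:30, 17:00–18:30, 19:00–20:00.
Jamal ∩ Noor: (none).
Jamal ∩ Noor ∩ Sofia: (none).
Jamal ∩ Noor ∩ Sofia ∩ Uma: (none).
Total common minutes: 0.

0 minutes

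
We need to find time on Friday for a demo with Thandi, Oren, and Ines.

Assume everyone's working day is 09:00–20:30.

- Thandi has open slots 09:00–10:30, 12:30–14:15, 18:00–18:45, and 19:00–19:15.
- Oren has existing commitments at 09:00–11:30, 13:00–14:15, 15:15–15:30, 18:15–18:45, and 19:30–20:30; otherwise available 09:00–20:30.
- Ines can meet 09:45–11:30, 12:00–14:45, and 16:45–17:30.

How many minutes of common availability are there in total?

Oren free within 09:00–20:30: 11:30–13:00, 14:15–15:15, 15:30–18:15, 18:45–19:30.
Thandi ∩ Oren: 12:30–13:00, 18:00–18:15, 19:00–19:15.
Thandi ∩ Oren ∩ Ines: 12:30–13:00.
Total common minutes: 30.

30 minutes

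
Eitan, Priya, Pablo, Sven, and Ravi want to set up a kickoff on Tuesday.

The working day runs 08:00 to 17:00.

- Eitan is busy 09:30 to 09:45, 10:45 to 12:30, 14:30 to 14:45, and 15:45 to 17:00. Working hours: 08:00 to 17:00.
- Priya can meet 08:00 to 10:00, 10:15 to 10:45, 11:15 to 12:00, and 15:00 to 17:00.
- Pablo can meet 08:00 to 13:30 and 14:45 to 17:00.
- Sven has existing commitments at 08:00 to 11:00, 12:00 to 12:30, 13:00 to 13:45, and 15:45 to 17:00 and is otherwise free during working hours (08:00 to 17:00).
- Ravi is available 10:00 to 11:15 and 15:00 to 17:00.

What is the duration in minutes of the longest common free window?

Eitan free within 08:00–17:00: 08:00–09:30, 09:45–10:45, 12:30–14:30, 14:45–15:45.
Sven free within 08:00–17:00: 11:00–12:00, 12:30–13:00, 13:45–15:45.
Eitan ∩ Priya: 08:00–09:30, 09:45–10:00, 10:15–10:45, 15:00–15:45.
Eitan ∩ Priya ∩ Pablo: 08:00–09:30, 09:45–10:00, 10:15–10:45, 15:00–15:45.
Eitan ∩ Priya ∩ Pablo ∩ Sven: 15:00–15:45.
Eitan ∩ Priya ∩ Pablo ∩ Sven ∩ Ravi: 15:00–15:45.
Single common window of 45 minutes.

45 minutes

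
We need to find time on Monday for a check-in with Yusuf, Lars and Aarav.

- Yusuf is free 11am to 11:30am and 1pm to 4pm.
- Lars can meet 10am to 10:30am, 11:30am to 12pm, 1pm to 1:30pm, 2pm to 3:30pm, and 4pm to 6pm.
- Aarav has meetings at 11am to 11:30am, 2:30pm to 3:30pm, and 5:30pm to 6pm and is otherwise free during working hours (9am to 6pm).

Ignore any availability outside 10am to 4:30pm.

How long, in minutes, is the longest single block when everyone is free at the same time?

Aarav free within 09:00–18:00: 09:00–11:00, 11:30–14:30, 15:30–17:30.
Yusuf ∩ Lars: 13:00–13:30, 14:00–15:30.
Yusuf ∩ Lars ∩ Aarav: 13:00–13:30, 14:00–14:30.
Restricted to 10:00–16:30: 13:00–13:30, 14:00–14:30.
Common window lengths: 30, 30 min; longest is 30.

30 minutes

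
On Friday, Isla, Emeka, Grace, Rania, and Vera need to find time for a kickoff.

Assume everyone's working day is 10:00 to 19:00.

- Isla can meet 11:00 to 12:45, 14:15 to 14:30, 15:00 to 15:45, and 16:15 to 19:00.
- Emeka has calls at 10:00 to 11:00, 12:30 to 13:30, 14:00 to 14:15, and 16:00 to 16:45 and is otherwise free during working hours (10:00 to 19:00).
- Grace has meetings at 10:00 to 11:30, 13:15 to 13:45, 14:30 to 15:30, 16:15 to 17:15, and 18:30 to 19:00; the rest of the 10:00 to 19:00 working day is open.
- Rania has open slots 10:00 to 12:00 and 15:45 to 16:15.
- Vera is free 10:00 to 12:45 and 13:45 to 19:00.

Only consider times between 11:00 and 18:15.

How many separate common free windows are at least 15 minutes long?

1

Emeka free within 10:00–19:00: 11:00–12:30, 13:30–14:00, 14:15–16:00, 16:45–19:00.
Grace free within 10:00–19:00: 11:30–13:15, 13:45–14:30, 15:30–16:15, 17:15–18:30.
Isla ∩ Emeka: 11:00–12:30, 14:15–14:30, 15:00–15:45, 16:45–19:00.
Isla ∩ Emeka ∩ Grace: 11:30–12:30, 14:15–14:30, 15:30–15:45, 17:15–18:30.
Isla ∩ Emeka ∩ Grace ∩ Rania: 11:30–12:00.
Isla ∩ Emeka ∩ Grace ∩ Rania ∩ Vera: 11:30–12:00.
Restricted to 11:00–18:15: 11:30–12:00.
Windows ≥ 15 min: 11:30–12:00.
That's 1 window.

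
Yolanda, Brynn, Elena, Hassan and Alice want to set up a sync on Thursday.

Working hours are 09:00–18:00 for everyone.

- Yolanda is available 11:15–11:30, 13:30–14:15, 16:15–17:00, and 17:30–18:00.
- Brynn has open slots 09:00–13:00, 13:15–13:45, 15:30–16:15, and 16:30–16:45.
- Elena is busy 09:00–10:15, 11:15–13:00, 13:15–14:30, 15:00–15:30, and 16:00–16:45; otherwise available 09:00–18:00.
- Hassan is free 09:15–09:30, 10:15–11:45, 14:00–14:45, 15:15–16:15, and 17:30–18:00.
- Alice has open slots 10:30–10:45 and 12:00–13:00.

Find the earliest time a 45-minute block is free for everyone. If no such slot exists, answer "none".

Elena free within 09:00–18:00: 10:15–11:15, 13:00–13:15, 14:30–15:00, 15:30–16:00, 16:45–18:00.
Yolanda ∩ Brynn: 11:15–11:30, 13:30–13:45, 16:30–16:45.
Yolanda ∩ Brynn ∩ Elena: (none).
Yolanda ∩ Brynn ∩ Elena ∩ Hassan: (none).
Yolanda ∩ Brynn ∩ Elena ∩ Hassan ∩ Alice: (none).
Windows ≥ 45 min: (none).

none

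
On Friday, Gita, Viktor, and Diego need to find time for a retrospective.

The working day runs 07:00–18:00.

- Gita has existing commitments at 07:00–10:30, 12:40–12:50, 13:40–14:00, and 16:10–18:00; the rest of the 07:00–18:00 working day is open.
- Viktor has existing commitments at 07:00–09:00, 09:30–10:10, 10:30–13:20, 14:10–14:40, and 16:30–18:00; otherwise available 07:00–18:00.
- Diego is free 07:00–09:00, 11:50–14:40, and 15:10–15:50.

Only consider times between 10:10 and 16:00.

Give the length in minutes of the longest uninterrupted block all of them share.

40 minutes

Gita free within 07:00–18:00: 10:30–12:40, 12:50–13:40, 14:00–16:10.
Viktor free within 07:00–18:00: 09:00–09:30, 10:10–10:30, 13:20–14:10, 14:40–16:30.
Gita ∩ Viktor: 13:20–13:40, 14:00–14:10, 14:40–16:10.
Gita ∩ Viktor ∩ Diego: 13:20–13:40, 14:00–14:10, 15:10–15:50.
Restricted to 10:10–16:00: 13:20–13:40, 14:00–14:10, 15:10–15:50.
Common window lengths: 20, 10, 40 min; longest is 40.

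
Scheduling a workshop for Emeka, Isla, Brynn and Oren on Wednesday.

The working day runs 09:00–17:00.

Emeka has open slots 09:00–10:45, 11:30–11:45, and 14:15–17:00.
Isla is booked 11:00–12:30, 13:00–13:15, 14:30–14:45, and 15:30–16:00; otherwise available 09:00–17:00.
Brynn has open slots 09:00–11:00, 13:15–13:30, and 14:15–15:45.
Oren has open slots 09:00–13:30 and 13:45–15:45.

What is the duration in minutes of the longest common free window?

105 minutes

Isla free within 09:00–17:00: 09:00–11:00, 12:30–13:00, 13:15–14:30, 14:45–15:30, 16:00–17:00.
Emeka ∩ Isla: 09:00–10:45, 14:15–14:30, 14:45–15:30, 16:00–17:00.
Emeka ∩ Isla ∩ Brynn: 09:00–10:45, 14:15–14:30, 14:45–15:30.
Emeka ∩ Isla ∩ Brynn ∩ Oren: 09:00–10:45, 14:15–14:30, 14:45–15:30.
Common window lengths: 105, 15, 45 min; longest is 105.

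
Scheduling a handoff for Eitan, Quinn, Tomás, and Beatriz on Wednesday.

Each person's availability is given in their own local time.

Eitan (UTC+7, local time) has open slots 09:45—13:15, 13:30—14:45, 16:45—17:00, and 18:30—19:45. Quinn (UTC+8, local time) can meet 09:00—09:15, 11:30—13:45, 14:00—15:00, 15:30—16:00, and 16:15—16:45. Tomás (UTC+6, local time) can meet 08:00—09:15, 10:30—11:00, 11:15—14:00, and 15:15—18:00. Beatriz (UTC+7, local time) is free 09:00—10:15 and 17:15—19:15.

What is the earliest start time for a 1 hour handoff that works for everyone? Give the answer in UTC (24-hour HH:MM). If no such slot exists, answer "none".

Eitan → UTC: 02:45–06:15, 06:30–07:45, 09:45–10:00, 11:30–12:45.
Quinn → UTC: 01:00–01:15, 03:30–05:45, 06:00–07:00, 07:30–08:00, 08:15–08:45.
Tomás → UTC: 02:00–03:15, 04:30–05:00, 05:15–08:00, 09:15–12:00.
Beatriz → UTC: 02:00–03:15, 10:15–12:15.
Eitan ∩ Quinn: 03:30–05:45, 06:00–06:15, 06:30–07:00, 07:30–07:45.
Eitan ∩ Quinn ∩ Tomás: 04:30–05:00, 05:15–05:45, 06:00–06:15, 06:30–07:00, 07:30–07:45.
Eitan ∩ Quinn ∩ Tomás ∩ Beatriz: (none).
Windows ≥ 60 min: (none).

none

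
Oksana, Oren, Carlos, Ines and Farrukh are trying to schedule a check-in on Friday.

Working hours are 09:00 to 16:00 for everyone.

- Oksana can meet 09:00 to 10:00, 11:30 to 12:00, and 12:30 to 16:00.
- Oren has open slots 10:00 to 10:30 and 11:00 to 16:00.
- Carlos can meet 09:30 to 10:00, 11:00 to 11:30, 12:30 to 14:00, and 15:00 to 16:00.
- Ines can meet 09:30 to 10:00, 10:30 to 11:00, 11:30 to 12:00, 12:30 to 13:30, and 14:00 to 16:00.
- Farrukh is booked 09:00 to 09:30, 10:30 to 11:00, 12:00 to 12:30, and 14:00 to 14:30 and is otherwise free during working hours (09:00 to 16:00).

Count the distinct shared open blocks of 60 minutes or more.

Farrukh free within 09:00–16:00: 09:30–10:30, 11:00–12:00, 12:30–14:00, 14:30–16:00.
Oksana ∩ Oren: 11:30–12:00, 12:30–16:00.
Oksana ∩ Oren ∩ Carlos: 12:30–14:00, 15:00–16:00.
Oksana ∩ Oren ∩ Carlos ∩ Ines: 12:30–13:30, 15:00–16:00.
Oksana ∩ Oren ∩ Carlos ∩ Ines ∩ Farrukh: 12:30–13:30, 15:00–16:00.
Windows ≥ 60 min: 12:30–13:30, 15:00–16:00.
That's 2 windows.

2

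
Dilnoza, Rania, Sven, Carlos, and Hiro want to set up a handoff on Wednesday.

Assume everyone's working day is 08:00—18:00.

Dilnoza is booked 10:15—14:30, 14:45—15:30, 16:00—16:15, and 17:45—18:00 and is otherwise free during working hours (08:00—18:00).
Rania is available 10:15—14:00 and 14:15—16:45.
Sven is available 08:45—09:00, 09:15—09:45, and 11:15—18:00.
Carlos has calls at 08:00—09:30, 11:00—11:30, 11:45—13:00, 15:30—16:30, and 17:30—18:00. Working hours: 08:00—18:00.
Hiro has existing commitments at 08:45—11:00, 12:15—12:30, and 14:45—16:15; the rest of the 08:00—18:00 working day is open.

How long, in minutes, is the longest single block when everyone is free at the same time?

Dilnoza free within 08:00–18:00: 08:00–10:15, 14:30–14:45, 15:30–16:00, 16:15–17:45.
Carlos free within 08:00–18:00: 09:30–11:00, 11:30–11:45, 13:00–15:30, 16:30–17:30.
Hiro free within 08:00–18:00: 08:00–08:45, 11:00–12:15, 12:30–14:45, 16:15–18:00.
Dilnoza ∩ Rania: 14:30–14:45, 15:30–16:00, 16:15–16:45.
Dilnoza ∩ Rania ∩ Sven: 14:30–14:45, 15:30–16:00, 16:15–16:45.
Dilnoza ∩ Rania ∩ Sven ∩ Carlos: 14:30–14:45, 16:30–16:45.
Dilnoza ∩ Rania ∩ Sven ∩ Carlos ∩ Hiro: 14:30–14:45, 16:30–16:45.
Common window lengths: 15, 15 min; longest is 15.

15 minutes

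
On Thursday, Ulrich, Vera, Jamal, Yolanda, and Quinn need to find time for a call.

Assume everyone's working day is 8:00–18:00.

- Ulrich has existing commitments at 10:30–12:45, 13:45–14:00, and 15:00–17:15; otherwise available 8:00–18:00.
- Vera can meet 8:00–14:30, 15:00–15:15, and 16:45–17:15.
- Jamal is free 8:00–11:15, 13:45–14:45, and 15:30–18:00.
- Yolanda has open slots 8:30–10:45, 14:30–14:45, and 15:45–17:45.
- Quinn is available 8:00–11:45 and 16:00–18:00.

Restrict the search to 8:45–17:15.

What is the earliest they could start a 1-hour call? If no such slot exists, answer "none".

Ulrich free within 08:00–18:00: 08:00–10:30, 12:45–13:45, 14:00–15:00, 17:15–18:00.
Ulrich ∩ Vera: 08:00–10:30, 12:45–13:45, 14:00–14:30.
Ulrich ∩ Vera ∩ Jamal: 08:00–10:30, 14:00–14:30.
Ulrich ∩ Vera ∩ Jamal ∩ Yolanda: 08:30–10:30.
Ulrich ∩ Vera ∩ Jamal ∩ Yolanda ∩ Quinn: 08:30–10:30.
Restricted to 08:45–17:15: 08:45–10:30.
Windows ≥ 60 min: 08:45–10:30.
Earliest such window starts at 08:45.

08:45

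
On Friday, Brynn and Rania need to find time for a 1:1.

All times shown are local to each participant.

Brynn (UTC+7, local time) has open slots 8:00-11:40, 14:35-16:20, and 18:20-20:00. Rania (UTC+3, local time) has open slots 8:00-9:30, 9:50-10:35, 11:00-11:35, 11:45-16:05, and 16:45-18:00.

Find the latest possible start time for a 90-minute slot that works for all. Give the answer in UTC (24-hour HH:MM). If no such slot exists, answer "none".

11:30

Brynn → UTC: 01:00–04:40, 07:35–09:20, 11:20–13:00.
Rania → UTC: 05:00–06:30, 06:50–07:35, 08:00–08:35, 08:45–13:05, 13:45–15:00.
Brynn ∩ Rania: 08:00–08:35, 08:45–09:20, 11:20–13:00.
Windows ≥ 90 min: 11:20–13:00.
Latest start in the last window 11:20–13:00 is 13:00 − 90 min = 11:30.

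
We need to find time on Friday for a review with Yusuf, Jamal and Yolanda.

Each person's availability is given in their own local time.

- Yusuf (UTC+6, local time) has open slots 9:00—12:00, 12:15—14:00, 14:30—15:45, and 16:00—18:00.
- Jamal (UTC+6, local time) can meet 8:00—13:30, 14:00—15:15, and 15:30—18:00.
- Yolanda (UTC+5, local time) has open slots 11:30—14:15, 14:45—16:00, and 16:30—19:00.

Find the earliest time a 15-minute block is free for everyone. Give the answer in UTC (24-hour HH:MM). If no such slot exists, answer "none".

06:30

Yusuf → UTC: 03:00–06:00, 06:15–08:00, 08:30–09:45, 10:00–12:00.
Jamal → UTC: 02:00–07:30, 08:00–09:15, 09:30–12:00.
Yolanda → UTC: 06:30–09:15, 09:45–11:00, 11:30–14:00.
Yusuf ∩ Jamal: 03:00–06:00, 06:15–07:30, 08:30–09:15, 09:30–09:45, 10:00–12:00.
Yusuf ∩ Jamal ∩ Yolanda: 06:30–07:30, 08:30–09:15, 10:00–11:00, 11:30–12:00.
Windows ≥ 15 min: 06:30–07:30, 08:30–09:15, 10:00–11:00, 11:30–12:00.
Earliest such window starts at 06:30.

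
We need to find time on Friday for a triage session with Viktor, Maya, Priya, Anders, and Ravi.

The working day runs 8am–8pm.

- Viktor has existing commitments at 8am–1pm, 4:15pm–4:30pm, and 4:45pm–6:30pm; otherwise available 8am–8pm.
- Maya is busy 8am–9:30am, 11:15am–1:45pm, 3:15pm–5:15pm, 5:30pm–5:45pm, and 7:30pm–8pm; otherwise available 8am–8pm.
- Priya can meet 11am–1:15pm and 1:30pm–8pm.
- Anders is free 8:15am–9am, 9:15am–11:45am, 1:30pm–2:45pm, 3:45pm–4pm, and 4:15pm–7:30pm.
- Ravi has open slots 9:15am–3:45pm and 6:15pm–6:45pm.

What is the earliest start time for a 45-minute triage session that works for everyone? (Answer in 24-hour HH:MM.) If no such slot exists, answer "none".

13:45

Viktor free within 08:00–20:00: 13:00–16:15, 16:30–16:45, 18:30–20:00.
Maya free within 08:00–20:00: 09:30–11:15, 13:45–15:15, 17:15–17:30, 17:45–19:30.
Viktor ∩ Maya: 13:45–15:15, 18:30–19:30.
Viktor ∩ Maya ∩ Priya: 13:45–15:15, 18:30–19:30.
Viktor ∩ Maya ∩ Priya ∩ Anders: 13:45–14:45, 18:30–19:30.
Viktor ∩ Maya ∩ Priya ∩ Anders ∩ Ravi: 13:45–14:45, 18:30–18:45.
Windows ≥ 45 min: 13:45–14:45.
Earliest such window starts at 13:45.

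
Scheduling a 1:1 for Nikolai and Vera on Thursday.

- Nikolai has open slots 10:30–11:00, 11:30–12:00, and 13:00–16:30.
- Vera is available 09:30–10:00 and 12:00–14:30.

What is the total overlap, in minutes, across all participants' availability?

Nikolai ∩ Vera: 13:00–14:30.
Total common minutes: 90.

90 minutes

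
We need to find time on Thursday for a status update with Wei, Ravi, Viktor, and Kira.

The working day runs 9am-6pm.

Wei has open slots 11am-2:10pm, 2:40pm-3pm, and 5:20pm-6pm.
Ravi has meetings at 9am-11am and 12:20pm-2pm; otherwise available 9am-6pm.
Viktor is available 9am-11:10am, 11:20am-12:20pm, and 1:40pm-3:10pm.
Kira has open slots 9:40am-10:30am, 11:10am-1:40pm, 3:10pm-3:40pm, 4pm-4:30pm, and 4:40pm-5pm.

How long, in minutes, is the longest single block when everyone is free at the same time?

Ravi free within 09:00–18:00: 11:00–12:20, 14:00–18:00.
Wei ∩ Ravi: 11:00–12:20, 14:00–14:10, 14:40–15:00, 17:20–18:00.
Wei ∩ Ravi ∩ Viktor: 11:00–11:10, 11:20–12:20, 14:00–14:10, 14:40–15:00.
Wei ∩ Ravi ∩ Viktor ∩ Kira: 11:20–12:20.
Single common window of 60 minutes.

60 minutes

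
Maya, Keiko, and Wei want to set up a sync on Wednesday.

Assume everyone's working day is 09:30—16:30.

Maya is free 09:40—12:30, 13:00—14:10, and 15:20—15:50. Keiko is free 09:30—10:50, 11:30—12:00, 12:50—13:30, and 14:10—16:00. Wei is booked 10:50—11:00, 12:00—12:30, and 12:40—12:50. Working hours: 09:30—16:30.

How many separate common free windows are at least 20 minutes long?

4

Wei free within 09:30–16:30: 09:30–10:50, 11:00–12:00, 12:30–12:40, 12:50–16:30.
Maya ∩ Keiko: 09:40–10:50, 11:30–12:00, 13:00–13:30, 15:20–15:50.
Maya ∩ Keiko ∩ Wei: 09:40–10:50, 11:30–12:00, 13:00–13:30, 15:20–15:50.
Windows ≥ 20 min: 09:40–10:50, 11:30–12:00, 13:00–13:30, 15:20–15:50.
That's 4 windows.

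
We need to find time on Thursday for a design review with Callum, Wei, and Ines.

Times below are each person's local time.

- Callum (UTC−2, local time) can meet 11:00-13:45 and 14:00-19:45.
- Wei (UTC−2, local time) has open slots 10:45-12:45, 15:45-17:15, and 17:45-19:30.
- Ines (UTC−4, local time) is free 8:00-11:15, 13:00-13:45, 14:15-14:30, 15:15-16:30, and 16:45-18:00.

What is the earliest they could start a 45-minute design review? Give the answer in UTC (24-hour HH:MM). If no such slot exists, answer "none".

Callum → UTC: 13:00–15:45, 16:00–21:45.
Wei → UTC: 12:45–14:45, 17:45–19:15, 19:45–21:30.
Ines → UTC: 12:00–15:15, 17:00–17:45, 18:15–18:30, 19:15–20:30, 20:45–22:00.
Callum ∩ Wei: 13:00–14:45, 17:45–19:15, 19:45–21:30.
Callum ∩ Wei ∩ Ines: 13:00–14:45, 18:15–18:30, 19:45–20:30, 20:45–21:30.
Windows ≥ 45 min: 13:00–14:45, 19:45–20:30, 20:45–21:30.
Earliest such window starts at 13:00.

13:00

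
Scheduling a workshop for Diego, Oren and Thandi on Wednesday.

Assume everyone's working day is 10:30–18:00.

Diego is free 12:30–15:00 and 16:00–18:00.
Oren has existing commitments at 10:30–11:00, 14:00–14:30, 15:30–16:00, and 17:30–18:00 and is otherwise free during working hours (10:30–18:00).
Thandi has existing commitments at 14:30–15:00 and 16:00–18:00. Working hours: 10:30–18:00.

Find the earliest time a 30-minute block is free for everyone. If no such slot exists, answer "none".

Oren free within 10:30–18:00: 11:00–14:00, 14:30–15:30, 16:00–17:30.
Thandi free within 10:30–18:00: 10:30–14:30, 15:00–16:00.
Diego ∩ Oren: 12:30–14:00, 14:30–15:00, 16:00–17:30.
Diego ∩ Oren ∩ Thandi: 12:30–14:00.
Windows ≥ 30 min: 12:30–14:00.
Earliest such window starts at 12:30.

12:30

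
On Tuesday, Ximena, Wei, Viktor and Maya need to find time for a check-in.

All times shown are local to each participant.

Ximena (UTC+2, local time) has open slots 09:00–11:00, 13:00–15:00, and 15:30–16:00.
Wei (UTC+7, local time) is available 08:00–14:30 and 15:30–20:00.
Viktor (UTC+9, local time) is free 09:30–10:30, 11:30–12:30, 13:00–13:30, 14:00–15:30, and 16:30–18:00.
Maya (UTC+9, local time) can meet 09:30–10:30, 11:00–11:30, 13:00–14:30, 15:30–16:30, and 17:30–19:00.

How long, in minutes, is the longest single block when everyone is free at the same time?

Ximena → UTC: 07:00–09:00, 11:00–13:00, 13:30–14:00.
Wei → UTC: 01:00–07:30, 08:30–13:00.
Viktor → UTC: 00:30–01:30, 02:30–03:30, 04:00–04:30, 05:00–06:30, 07:30–09:00.
Maya → UTC: 00:30–01:30, 02:00–02:30, 04:00–05:30, 06:30–07:30, 08:30–10:00.
Ximena ∩ Wei: 07:00–07:30, 08:30–09:00, 11:00–13:00.
Ximena ∩ Wei ∩ Viktor: 08:30–09:00.
Ximena ∩ Wei ∩ Viktor ∩ Maya: 08:30–09:00.
Single common window of 30 minutes.

30 minutes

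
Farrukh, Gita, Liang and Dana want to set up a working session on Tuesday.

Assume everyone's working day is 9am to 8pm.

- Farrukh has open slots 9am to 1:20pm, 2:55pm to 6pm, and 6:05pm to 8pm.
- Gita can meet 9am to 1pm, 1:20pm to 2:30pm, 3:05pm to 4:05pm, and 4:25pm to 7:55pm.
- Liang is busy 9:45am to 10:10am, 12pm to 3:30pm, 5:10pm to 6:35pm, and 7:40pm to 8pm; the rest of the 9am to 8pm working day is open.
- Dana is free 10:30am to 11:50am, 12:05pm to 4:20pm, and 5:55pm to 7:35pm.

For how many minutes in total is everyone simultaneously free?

175 minutes

Liang free within 09:00–20:00: 09:00–09:45, 10:10–12:00, 15:30–17:10, 18:35–19:40.
Farrukh ∩ Gita: 09:00–13:00, 15:05–16:05, 16:25–18:00, 18:05–19:55.
Farrukh ∩ Gita ∩ Liang: 09:00–09:45, 10:10–12:00, 15:30–16:05, 16:25–17:10, 18:35–19:40.
Farrukh ∩ Gita ∩ Liang ∩ Dana: 10:30–11:50, 15:30–16:05, 18:35–19:35.
Total common minutes: 80 + 35 + 60 = 175.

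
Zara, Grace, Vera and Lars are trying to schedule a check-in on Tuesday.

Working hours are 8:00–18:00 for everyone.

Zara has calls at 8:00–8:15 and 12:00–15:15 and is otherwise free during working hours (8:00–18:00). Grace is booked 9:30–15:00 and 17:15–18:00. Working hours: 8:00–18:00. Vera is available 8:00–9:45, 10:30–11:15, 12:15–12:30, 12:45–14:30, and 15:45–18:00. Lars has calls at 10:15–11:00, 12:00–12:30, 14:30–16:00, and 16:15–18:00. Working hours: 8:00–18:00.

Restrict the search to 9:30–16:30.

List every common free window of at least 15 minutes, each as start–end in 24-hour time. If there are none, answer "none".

Zara free within 08:00–18:00: 08:15–12:00, 15:15–18:00.
Grace free within 08:00–18:00: 08:00–09:30, 15:00–17:15.
Lars free within 08:00–18:00: 08:00–10:15, 11:00–12:00, 12:30–14:30, 16:00–16:15.
Zara ∩ Grace: 08:15–09:30, 15:15–17:15.
Zara ∩ Grace ∩ Vera: 08:15–09:30, 15:45–17:15.
Zara ∩ Grace ∩ Vera ∩ Lars: 08:15–09:30, 16:00–16:15.
Restricted to 09:30–16:30: 16:00–16:15.
Windows ≥ 15 min: 16:00–16:15.

16:00–16:15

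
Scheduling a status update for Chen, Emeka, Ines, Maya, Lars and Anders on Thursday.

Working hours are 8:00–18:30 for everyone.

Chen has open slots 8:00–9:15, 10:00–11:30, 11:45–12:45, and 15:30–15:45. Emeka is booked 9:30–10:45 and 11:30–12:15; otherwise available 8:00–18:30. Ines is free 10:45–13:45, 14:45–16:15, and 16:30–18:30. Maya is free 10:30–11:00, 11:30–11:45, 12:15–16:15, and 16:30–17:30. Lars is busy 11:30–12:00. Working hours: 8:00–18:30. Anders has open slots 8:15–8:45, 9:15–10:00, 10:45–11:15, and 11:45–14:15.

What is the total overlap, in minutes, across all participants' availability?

Emeka free within 08:00–18:30: 08:00–09:30, 10:45–11:30, 12:15–18:30.
Lars free within 08:00–18:30: 08:00–11:30, 12:00–18:30.
Chen ∩ Emeka: 08:00–09:15, 10:45–11:30, 12:15–12:45, 15:30–15:45.
Chen ∩ Emeka ∩ Ines: 10:45–11:30, 12:15–12:45, 15:30–15:45.
Chen ∩ Emeka ∩ Ines ∩ Maya: 10:45–11:00, 12:15–12:45, 15:30–15:45.
Chen ∩ Emeka ∩ Ines ∩ Maya ∩ Lars: 10:45–11:00, 12:15–12:45, 15:30–15:45.
Chen ∩ Emeka ∩ Ines ∩ Maya ∩ Lars ∩ Anders: 10:45–11:00, 12:15–12:45.
Total common minutes: 15 + 30 = 45.

45 minutes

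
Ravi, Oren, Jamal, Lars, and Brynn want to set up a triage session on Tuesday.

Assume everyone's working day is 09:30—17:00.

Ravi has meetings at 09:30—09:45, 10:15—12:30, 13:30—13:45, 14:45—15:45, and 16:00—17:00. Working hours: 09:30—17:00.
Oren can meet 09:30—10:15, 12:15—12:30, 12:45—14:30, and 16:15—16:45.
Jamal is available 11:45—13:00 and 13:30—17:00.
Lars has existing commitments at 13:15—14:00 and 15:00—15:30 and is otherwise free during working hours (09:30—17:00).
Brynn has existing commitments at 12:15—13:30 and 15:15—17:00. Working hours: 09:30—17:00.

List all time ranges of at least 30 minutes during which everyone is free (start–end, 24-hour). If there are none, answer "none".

Ravi free within 09:30–17:00: 09:45–10:15, 12:30–13:30, 13:45–14:45, 15:45–16:00.
Lars free within 09:30–17:00: 09:30–13:15, 14:00–15:00, 15:30–17:00.
Brynn free within 09:30–17:00: 09:30–12:15, 13:30–15:15.
Ravi ∩ Oren: 09:45–10:15, 12:45–13:30, 13:45–14:30.
Ravi ∩ Oren ∩ Jamal: 12:45–13:00, 13:45–14:30.
Ravi ∩ Oren ∩ Jamal ∩ Lars: 12:45–13:00, 14:00–14:30.
Ravi ∩ Oren ∩ Jamal ∩ Lars ∩ Brynn: 14:00–14:30.
Windows ≥ 30 min: 14:00–14:30.

14:00–14:30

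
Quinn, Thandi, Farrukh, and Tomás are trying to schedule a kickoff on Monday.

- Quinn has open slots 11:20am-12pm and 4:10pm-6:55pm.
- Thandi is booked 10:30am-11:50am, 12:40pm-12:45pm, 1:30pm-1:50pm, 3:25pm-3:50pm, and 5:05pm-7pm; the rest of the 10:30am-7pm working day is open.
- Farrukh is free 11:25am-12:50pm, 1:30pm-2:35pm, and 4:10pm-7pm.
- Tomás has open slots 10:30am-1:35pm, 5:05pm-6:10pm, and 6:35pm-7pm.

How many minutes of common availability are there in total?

Thandi free within 10:30–19:00: 11:50–12:40, 12:45–13:30, 13:50–15:25, 15:50–17:05.
Quinn ∩ Thandi: 11:50–12:00, 16:10–17:05.
Quinn ∩ Thandi ∩ Farrukh: 11:50–12:00, 16:10–17:05.
Quinn ∩ Thandi ∩ Farrukh ∩ Tomás: 11:50–12:00.
Total common minutes: 10.

10 minutes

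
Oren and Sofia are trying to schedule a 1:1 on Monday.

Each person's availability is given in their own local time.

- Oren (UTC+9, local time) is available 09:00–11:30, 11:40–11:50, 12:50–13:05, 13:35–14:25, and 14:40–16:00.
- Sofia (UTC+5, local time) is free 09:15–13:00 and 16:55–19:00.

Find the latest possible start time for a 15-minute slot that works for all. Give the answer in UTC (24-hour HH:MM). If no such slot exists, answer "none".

Oren → UTC: 00:00–02:30, 02:40–02:50, 03:50–04:05, 04:35–05:25, 05:40–07:00.
Sofia → UTC: 04:15–08:00, 11:55–14:00.
Oren ∩ Sofia: 04:35–05:25, 05:40–07:00.
Windows ≥ 15 min: 04:35–05:25, 05:40–07:00.
Latest start in the last window 05:40–07:00 is 07:00 − 15 min = 06:45.

06:45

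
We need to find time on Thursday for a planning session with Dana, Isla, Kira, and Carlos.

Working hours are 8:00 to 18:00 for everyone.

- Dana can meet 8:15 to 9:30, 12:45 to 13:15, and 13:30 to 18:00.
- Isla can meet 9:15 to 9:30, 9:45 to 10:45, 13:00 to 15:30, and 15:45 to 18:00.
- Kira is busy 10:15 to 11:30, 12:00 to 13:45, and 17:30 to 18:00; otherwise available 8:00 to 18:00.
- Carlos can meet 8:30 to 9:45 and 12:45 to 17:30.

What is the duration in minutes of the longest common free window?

105 minutes

Kira free within 08:00–18:00: 08:00–10:15, 11:30–12:00, 13:45–17:30.
Dana ∩ Isla: 09:15–09:30, 13:00–13:15, 13:30–15:30, 15:45–18:00.
Dana ∩ Isla ∩ Kira: 09:15–09:30, 13:45–15:30, 15:45–17:30.
Dana ∩ Isla ∩ Kira ∩ Carlos: 09:15–09:30, 13:45–15:30, 15:45–17:30.
Common window lengths: 15, 105, 105 min; longest is 105.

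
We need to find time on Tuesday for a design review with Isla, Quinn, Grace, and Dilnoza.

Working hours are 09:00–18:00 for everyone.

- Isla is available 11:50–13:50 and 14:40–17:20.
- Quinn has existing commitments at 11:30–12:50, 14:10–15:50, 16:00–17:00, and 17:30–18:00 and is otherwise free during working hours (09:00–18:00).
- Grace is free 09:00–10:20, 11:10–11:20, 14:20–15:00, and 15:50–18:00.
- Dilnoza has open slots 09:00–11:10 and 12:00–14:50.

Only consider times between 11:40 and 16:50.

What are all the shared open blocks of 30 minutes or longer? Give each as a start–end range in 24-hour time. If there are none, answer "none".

none

Quinn free within 09:00–18:00: 09:00–11:30, 12:50–14:10, 15:50–16:00, 17:00–17:30.
Isla ∩ Quinn: 12:50–13:50, 15:50–16:00, 17:00–17:20.
Isla ∩ Quinn ∩ Grace: 15:50–16:00, 17:00–17:20.
Isla ∩ Quinn ∩ Grace ∩ Dilnoza: (none).
Restricted to 11:40–16:50: (none).
Windows ≥ 30 min: (none).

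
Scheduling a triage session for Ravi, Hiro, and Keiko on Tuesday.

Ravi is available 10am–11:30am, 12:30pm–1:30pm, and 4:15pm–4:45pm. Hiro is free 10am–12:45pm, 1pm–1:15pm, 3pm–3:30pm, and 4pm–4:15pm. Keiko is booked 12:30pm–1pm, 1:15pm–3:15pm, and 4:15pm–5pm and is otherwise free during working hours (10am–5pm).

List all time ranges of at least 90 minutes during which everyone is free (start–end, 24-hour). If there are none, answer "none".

10:00–11:30

Keiko free within 10:00–17:00: 10:00–12:30, 13:00–13:15, 15:15–16:15.
Ravi ∩ Hiro: 10:00–11:30, 12:30–12:45, 13:00–13:15.
Ravi ∩ Hiro ∩ Keiko: 10:00–11:30, 13:00–13:15.
Windows ≥ 90 min: 10:00–11:30.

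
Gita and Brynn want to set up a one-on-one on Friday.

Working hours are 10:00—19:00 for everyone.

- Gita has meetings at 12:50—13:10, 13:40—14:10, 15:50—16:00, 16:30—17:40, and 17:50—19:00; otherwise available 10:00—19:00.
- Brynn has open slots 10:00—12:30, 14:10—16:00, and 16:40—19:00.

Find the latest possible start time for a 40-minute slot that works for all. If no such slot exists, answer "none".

Gita free within 10:00–19:00: 10:00–12:50, 13:10–13:40, 14:10–15:50, 16:00–16:30, 17:40–17:50.
Gita ∩ Brynn: 10:00–12:30, 14:10–15:50, 17:40–17:50.
Windows ≥ 40 min: 10:00–12:30, 14:10–15:50.
Latest start in the last window 14:10–15:50 is 15:50 − 40 min = 15:10.

15:10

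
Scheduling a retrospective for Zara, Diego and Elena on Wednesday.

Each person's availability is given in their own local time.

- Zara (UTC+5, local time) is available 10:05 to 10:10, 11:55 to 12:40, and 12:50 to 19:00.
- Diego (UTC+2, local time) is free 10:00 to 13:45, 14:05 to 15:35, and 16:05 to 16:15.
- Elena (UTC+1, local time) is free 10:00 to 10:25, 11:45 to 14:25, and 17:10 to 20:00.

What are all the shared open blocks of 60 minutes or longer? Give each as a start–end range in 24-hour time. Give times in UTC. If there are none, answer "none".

10:45–11:45, 12:05–13:25

Zara → UTC: 05:05–05:10, 06:55–07:40, 07:50–14:00.
Diego → UTC: 08:00–11:45, 12:05–13:35, 14:05–14:15.
Elena → UTC: 09:00–09:25, 10:45–13:25, 16:10–19:00.
Zara ∩ Diego: 08:00–11:45, 12:05–13:35.
Zara ∩ Diego ∩ Elena: 09:00–09:25, 10:45–11:45, 12:05–13:25.
Windows ≥ 60 min: 10:45–11:45, 12:05–13:25.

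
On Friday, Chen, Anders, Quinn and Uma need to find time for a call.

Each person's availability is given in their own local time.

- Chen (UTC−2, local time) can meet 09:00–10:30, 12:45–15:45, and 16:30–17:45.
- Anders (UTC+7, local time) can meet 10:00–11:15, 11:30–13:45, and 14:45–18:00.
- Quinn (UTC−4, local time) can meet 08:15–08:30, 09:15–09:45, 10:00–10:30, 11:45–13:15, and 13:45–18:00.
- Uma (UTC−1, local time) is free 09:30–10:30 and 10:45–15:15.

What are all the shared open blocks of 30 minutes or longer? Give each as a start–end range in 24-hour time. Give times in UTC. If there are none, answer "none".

none

Chen → UTC: 11:00–12:30, 14:45–17:45, 18:30–19:45.
Anders → UTC: 03:00–04:15, 04:30–06:45, 07:45–11:00.
Quinn → UTC: 12:15–12:30, 13:15–13:45, 14:00–14:30, 15:45–17:15, 17:45–22:00.
Uma → UTC: 10:30–11:30, 11:45–16:15.
Chen ∩ Anders: (none).
Chen ∩ Anders ∩ Quinn: (none).
Chen ∩ Anders ∩ Quinn ∩ Uma: (none).
Windows ≥ 30 min: (none).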